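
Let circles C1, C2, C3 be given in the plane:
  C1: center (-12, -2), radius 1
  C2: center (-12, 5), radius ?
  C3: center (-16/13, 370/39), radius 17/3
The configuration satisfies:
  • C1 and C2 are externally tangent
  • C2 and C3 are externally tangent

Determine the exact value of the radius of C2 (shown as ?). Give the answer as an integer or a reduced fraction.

6

1. [ext C1·C2]  r_C2² + 2r_C2 − 48 = 0  ⇒  r_C2 = 6 (r>0 drops 1)
2. [ext C2·C3]  r_C2² + (34/3)r_C2 − 104 = 0  ⇒  r_C2 = 6 (r>0 drops 1)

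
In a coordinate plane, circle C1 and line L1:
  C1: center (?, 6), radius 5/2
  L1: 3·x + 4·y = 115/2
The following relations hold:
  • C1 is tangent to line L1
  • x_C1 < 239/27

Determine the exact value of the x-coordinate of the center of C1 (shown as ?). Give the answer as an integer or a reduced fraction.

7

1. [C1‖L1]  x_C1² − (67/3)x_C1 + 322/3 = 0  ⇒  x_C1 = 7 or 46/3
2. given x_C1 < 239/27: keep 7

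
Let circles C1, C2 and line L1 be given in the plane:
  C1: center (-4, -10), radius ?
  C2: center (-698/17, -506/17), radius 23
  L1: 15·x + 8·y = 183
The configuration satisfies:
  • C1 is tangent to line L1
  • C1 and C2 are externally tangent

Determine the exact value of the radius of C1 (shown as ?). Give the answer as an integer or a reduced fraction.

1. [C1‖L1]  r_C1² − 361 = 0  ⇒  r_C1 = 19 (r>0 drops 1)
2. [ext C1·C2]  r_C1² + 46r_C1 − 1235 = 0  ⇒  r_C1 = 19 (r>0 drops 1)

19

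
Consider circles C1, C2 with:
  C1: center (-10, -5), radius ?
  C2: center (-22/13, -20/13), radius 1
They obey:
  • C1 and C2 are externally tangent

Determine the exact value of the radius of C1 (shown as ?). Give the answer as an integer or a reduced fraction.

1. [ext C1·C2]  r_C1² + 2r_C1 − 80 = 0  ⇒  r_C1 = 8 (r>0 drops 1)

8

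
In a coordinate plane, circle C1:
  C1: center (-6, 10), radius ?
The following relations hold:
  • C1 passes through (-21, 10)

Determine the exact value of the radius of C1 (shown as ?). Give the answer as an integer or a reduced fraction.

15

1. [C1∋P]  r_C1² − 225 = 0  ⇒  r_C1 = 15 (r>0 drops 1)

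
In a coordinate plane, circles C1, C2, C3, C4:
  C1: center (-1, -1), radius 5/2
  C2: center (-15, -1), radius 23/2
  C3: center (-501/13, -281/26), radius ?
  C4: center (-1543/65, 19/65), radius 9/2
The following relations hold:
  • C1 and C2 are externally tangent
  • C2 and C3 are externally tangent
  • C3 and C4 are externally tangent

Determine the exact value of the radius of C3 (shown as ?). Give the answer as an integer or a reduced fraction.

14

1. [ext C2·C3]  r_C3² + 23r_C3 − 518 = 0  ⇒  r_C3 = 14 (r>0 drops 1)
2. [ext C3·C4]  r_C3² + 9r_C3 − 322 = 0  ⇒  r_C3 = 14 (r>0 drops 1)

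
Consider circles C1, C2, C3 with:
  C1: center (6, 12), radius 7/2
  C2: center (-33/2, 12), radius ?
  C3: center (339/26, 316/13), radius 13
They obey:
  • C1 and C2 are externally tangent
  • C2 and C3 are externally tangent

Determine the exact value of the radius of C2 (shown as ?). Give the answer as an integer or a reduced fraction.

1. [ext C1·C2]  r_C2² + 7r_C2 − 494 = 0  ⇒  r_C2 = 19 (r>0 drops 1)
2. [ext C2·C3]  r_C2² + 26r_C2 − 855 = 0  ⇒  r_C2 = 19 (r>0 drops 1)

19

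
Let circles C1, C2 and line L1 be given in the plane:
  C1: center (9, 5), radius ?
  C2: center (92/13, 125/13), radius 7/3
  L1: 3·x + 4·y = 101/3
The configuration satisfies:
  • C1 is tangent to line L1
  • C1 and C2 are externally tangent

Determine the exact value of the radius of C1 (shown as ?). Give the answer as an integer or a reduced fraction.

1. [C1‖L1]  r_C1² − 64/9 = 0  ⇒  r_C1 = 8/3 (r>0 drops 1)
2. [ext C1·C2]  r_C1² + (14/3)r_C1 − 176/9 = 0  ⇒  r_C1 = 8/3 (r>0 drops 1)

8/3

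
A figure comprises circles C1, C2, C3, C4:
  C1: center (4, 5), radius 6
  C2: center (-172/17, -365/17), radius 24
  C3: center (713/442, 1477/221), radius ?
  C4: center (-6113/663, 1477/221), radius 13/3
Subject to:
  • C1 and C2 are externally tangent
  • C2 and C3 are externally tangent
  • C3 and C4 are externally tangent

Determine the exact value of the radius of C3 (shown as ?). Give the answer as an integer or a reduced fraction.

13/2

1. [ext C2·C3]  r_C3² + 48r_C3 − 1417/4 = 0  ⇒  r_C3 = 13/2 (r>0 drops 1)
2. [ext C3·C4]  r_C3² + (26/3)r_C3 − 1183/12 = 0  ⇒  r_C3 = 13/2 (r>0 drops 1)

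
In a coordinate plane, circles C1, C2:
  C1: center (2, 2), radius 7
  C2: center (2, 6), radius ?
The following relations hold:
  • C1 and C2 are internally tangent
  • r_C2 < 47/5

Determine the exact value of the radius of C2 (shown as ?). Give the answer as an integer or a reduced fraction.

3

1. [int C1,C2]  r_C2² − 14r_C2 + 33 = 0  ⇒  r_C2 = 3 or 11
2. given r_C2 < 47/5: keep 3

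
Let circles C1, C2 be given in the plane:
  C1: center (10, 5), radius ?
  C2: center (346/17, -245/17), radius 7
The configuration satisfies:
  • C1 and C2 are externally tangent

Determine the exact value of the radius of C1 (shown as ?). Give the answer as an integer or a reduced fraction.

15

1. [ext C1·C2]  r_C1² + 14r_C1 − 435 = 0  ⇒  r_C1 = 15 (r>0 drops 1)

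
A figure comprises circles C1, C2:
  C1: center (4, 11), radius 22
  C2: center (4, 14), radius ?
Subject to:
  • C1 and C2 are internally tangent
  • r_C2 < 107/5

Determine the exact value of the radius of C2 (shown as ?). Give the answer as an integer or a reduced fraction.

1. [int C1,C2]  r_C2² − 44r_C2 + 475 = 0  ⇒  r_C2 = 19 or 25
2. given r_C2 < 107/5: keep 19

19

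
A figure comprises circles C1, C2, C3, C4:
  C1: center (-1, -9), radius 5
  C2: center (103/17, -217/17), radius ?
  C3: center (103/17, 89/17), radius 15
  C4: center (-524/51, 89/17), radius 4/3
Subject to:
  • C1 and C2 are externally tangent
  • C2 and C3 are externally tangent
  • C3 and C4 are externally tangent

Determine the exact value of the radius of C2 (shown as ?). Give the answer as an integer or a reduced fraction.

1. [ext C1·C2]  r_C2² + 10r_C2 − 39 = 0  ⇒  r_C2 = 3 (r>0 drops 1)
2. [ext C2·C3]  r_C2² + 30r_C2 − 99 = 0  ⇒  r_C2 = 3 (r>0 drops 1)

3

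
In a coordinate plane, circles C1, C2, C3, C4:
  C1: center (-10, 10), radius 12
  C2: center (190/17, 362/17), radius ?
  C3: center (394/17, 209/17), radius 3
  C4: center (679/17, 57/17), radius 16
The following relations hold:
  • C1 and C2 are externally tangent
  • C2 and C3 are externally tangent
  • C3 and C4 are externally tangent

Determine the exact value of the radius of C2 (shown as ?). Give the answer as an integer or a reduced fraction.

1. [ext C1·C2]  r_C2² + 24r_C2 − 432 = 0  ⇒  r_C2 = 12 (r>0 drops 1)
2. [ext C2·C3]  r_C2² + 6r_C2 − 216 = 0  ⇒  r_C2 = 12 (r>0 drops 1)

12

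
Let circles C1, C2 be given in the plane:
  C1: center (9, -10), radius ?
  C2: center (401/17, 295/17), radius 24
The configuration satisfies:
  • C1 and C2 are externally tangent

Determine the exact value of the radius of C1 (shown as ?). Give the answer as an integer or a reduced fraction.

7

1. [ext C1·C2]  r_C1² + 48r_C1 − 385 = 0  ⇒  r_C1 = 7 (r>0 drops 1)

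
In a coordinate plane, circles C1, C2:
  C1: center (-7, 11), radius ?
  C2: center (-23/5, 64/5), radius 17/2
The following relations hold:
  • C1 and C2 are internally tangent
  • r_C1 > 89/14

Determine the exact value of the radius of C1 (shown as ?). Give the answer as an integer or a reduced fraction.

1. [int C1,C2]  r_C1² − 17r_C1 + 253/4 = 0  ⇒  r_C1 = 11/2 or 23/2
2. given r_C1 > 89/14: keep 23/2

23/2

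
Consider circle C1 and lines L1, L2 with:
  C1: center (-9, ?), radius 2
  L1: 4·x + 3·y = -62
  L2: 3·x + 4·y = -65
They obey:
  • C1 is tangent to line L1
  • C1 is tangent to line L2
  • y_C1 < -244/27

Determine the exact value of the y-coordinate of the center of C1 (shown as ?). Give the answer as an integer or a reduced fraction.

1. [C1‖L1]  y_C1² + (52/3)y_C1 + 64 = 0  ⇒  y_C1 = -12 or -16/3
2. [C1‖L2]  y_C1² + 19y_C1 + 84 = 0  ⇒  y_C1 = -12 or -7

-12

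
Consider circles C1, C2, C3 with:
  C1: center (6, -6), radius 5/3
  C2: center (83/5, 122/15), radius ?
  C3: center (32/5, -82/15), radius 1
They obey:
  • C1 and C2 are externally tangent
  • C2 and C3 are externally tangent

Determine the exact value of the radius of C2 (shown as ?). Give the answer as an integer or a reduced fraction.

16

1. [ext C1·C2]  r_C2² + (10/3)r_C2 − 928/3 = 0  ⇒  r_C2 = 16 (r>0 drops 1)
2. [ext C2·C3]  r_C2² + 2r_C2 − 288 = 0  ⇒  r_C2 = 16 (r>0 drops 1)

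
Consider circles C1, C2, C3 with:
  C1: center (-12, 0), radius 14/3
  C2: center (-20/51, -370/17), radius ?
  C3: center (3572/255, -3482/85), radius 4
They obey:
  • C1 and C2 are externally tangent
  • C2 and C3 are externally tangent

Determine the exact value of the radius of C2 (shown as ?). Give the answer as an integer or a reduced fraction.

20

1. [ext C1·C2]  r_C2² + (28/3)r_C2 − 1760/3 = 0  ⇒  r_C2 = 20 (r>0 drops 1)
2. [ext C2·C3]  r_C2² + 8r_C2 − 560 = 0  ⇒  r_C2 = 20 (r>0 drops 1)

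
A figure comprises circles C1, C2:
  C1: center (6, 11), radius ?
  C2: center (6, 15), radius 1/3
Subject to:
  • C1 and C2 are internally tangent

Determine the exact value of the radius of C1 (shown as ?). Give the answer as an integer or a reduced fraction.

1. [int C1,C2]  r_C1² − (2/3)r_C1 − 143/9 = 0  ⇒  r_C1 = 13/3 (r>0 drops 1)

13/3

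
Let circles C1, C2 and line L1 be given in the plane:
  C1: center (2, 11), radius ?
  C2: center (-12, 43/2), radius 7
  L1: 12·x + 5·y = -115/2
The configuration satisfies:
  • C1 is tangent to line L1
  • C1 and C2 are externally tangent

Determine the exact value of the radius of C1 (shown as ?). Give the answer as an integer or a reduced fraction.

1. [C1‖L1]  r_C1² − 441/4 = 0  ⇒  r_C1 = 21/2 (r>0 drops 1)
2. [ext C1·C2]  r_C1² + 14r_C1 − 1029/4 = 0  ⇒  r_C1 = 21/2 (r>0 drops 1)

21/2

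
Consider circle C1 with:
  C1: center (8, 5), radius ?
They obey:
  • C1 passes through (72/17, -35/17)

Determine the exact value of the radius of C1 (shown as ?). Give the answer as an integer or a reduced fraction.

8

1. [C1∋P]  r_C1² − 64 = 0  ⇒  r_C1 = 8 (r>0 drops 1)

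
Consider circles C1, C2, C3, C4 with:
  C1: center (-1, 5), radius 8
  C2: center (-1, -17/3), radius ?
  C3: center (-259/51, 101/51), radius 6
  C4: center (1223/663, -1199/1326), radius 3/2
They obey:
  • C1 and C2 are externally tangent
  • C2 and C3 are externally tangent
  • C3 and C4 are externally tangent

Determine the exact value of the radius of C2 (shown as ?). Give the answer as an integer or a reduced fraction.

8/3

1. [ext C1·C2]  r_C2² + 16r_C2 − 448/9 = 0  ⇒  r_C2 = 8/3 (r>0 drops 1)
2. [ext C2·C3]  r_C2² + 12r_C2 − 352/9 = 0  ⇒  r_C2 = 8/3 (r>0 drops 1)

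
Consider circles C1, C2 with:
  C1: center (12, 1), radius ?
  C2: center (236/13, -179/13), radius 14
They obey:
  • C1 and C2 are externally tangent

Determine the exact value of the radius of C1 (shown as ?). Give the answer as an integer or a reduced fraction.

1. [ext C1·C2]  r_C1² + 28r_C1 − 60 = 0  ⇒  r_C1 = 2 (r>0 drops 1)

2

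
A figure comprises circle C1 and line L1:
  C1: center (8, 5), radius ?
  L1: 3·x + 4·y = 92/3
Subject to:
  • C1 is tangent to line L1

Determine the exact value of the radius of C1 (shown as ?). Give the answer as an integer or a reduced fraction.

1. [C1‖L1]  r_C1² − 64/9 = 0  ⇒  r_C1 = 8/3 (r>0 drops 1)

8/3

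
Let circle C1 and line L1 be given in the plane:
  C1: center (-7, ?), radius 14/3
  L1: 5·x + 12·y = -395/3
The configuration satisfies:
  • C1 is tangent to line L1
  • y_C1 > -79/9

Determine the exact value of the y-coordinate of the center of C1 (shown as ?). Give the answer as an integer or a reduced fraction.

-3

1. [C1‖L1]  y_C1² + (145/9)y_C1 + 118/3 = 0  ⇒  y_C1 = -118/9 or -3
2. given y_C1 > -79/9: keep -3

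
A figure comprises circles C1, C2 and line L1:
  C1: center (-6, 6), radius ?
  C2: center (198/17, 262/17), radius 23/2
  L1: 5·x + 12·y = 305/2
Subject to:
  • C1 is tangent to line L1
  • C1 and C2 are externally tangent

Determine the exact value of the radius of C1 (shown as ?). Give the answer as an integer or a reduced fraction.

1. [C1‖L1]  r_C1² − 289/4 = 0  ⇒  r_C1 = 17/2 (r>0 drops 1)
2. [ext C1·C2]  r_C1² + 23r_C1 − 1071/4 = 0  ⇒  r_C1 = 17/2 (r>0 drops 1)

17/2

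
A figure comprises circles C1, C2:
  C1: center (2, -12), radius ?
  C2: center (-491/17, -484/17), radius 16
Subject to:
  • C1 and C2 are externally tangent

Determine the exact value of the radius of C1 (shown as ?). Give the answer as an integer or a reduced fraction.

19

1. [ext C1·C2]  r_C1² + 32r_C1 − 969 = 0  ⇒  r_C1 = 19 (r>0 drops 1)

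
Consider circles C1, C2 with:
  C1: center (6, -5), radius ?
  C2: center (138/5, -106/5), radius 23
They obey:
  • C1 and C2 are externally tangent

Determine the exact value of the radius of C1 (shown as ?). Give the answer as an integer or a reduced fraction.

4

1. [ext C1·C2]  r_C1² + 46r_C1 − 200 = 0  ⇒  r_C1 = 4 (r>0 drops 1)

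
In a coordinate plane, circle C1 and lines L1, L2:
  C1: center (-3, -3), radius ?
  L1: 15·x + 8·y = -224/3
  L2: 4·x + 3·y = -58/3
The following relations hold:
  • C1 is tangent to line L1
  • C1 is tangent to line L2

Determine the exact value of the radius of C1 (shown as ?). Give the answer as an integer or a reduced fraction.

1/3

1. [C1‖L1]  r_C1² − 1/9 = 0  ⇒  r_C1 = 1/3 (r>0 drops 1)
2. [C1‖L2]  r_C1² − 1/9 = 0  ⇒  r_C1 = 1/3 (r>0 drops 1)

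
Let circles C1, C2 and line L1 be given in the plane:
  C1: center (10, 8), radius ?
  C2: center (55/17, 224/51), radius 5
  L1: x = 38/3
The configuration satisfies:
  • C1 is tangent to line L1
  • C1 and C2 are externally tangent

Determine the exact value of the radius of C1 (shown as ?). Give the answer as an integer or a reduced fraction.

1. [C1‖L1]  r_C1² − 64/9 = 0  ⇒  r_C1 = 8/3 (r>0 drops 1)
2. [ext C1·C2]  r_C1² + 10r_C1 − 304/9 = 0  ⇒  r_C1 = 8/3 (r>0 drops 1)

8/3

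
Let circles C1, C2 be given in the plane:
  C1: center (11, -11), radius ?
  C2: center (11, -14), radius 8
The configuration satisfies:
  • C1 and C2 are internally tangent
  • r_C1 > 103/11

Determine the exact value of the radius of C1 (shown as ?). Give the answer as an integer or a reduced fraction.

11

1. [int C1,C2]  r_C1² − 16r_C1 + 55 = 0  ⇒  r_C1 = 5 or 11
2. given r_C1 > 103/11: keep 11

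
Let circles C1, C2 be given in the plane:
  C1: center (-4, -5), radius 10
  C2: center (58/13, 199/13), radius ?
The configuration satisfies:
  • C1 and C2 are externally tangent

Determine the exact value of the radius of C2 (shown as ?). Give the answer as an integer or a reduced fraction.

12

1. [ext C1·C2]  r_C2² + 20r_C2 − 384 = 0  ⇒  r_C2 = 12 (r>0 drops 1)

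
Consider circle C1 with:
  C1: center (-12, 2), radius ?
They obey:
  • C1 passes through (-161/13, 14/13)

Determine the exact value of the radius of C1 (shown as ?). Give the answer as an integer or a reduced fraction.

1

1. [C1∋P]  r_C1² − 1 = 0  ⇒  r_C1 = 1 (r>0 drops 1)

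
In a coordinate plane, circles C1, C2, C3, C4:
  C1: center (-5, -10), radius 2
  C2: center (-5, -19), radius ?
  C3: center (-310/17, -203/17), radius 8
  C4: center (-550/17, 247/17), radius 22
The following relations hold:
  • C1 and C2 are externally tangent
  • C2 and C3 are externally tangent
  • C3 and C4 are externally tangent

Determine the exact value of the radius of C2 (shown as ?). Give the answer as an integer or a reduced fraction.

7

1. [ext C1·C2]  r_C2² + 4r_C2 − 77 = 0  ⇒  r_C2 = 7 (r>0 drops 1)
2. [ext C2·C3]  r_C2² + 16r_C2 − 161 = 0  ⇒  r_C2 = 7 (r>0 drops 1)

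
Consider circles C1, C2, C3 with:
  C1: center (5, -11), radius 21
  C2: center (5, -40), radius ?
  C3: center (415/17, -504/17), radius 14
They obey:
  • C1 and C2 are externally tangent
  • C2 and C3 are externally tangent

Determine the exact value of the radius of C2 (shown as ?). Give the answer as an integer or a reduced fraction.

8

1. [ext C1·C2]  r_C2² + 42r_C2 − 400 = 0  ⇒  r_C2 = 8 (r>0 drops 1)
2. [ext C2·C3]  r_C2² + 28r_C2 − 288 = 0  ⇒  r_C2 = 8 (r>0 drops 1)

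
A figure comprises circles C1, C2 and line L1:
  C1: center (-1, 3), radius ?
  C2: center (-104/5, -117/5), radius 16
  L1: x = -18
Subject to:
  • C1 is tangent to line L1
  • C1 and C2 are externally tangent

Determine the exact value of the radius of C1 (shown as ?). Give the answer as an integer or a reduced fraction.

17

1. [C1‖L1]  r_C1² − 289 = 0  ⇒  r_C1 = 17 (r>0 drops 1)
2. [ext C1·C2]  r_C1² + 32r_C1 − 833 = 0  ⇒  r_C1 = 17 (r>0 drops 1)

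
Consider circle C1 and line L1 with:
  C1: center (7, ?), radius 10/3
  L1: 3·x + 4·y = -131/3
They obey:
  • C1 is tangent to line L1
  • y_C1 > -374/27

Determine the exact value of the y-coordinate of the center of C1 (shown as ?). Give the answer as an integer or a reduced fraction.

-12

1. [C1‖L1]  y_C1² + (97/3)y_C1 + 244 = 0  ⇒  y_C1 = -61/3 or -12
2. given y_C1 > -374/27: keep -12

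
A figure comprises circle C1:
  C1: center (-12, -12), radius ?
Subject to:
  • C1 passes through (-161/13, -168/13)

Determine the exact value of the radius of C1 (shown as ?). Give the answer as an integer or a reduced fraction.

1. [C1∋P]  r_C1² − 1 = 0  ⇒  r_C1 = 1 (r>0 drops 1)

1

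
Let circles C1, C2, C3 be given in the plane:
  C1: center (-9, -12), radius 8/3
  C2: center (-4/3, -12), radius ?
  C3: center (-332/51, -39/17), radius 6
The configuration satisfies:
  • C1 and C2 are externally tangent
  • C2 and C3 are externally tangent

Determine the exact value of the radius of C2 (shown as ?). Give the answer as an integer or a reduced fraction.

1. [ext C1·C2]  r_C2² + (16/3)r_C2 − 155/3 = 0  ⇒  r_C2 = 5 (r>0 drops 1)
2. [ext C2·C3]  r_C2² + 12r_C2 − 85 = 0  ⇒  r_C2 = 5 (r>0 drops 1)

5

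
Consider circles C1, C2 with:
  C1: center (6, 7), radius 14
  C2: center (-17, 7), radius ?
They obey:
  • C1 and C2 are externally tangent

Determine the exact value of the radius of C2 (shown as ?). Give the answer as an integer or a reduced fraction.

9

1. [ext C1·C2]  r_C2² + 28r_C2 − 333 = 0  ⇒  r_C2 = 9 (r>0 drops 1)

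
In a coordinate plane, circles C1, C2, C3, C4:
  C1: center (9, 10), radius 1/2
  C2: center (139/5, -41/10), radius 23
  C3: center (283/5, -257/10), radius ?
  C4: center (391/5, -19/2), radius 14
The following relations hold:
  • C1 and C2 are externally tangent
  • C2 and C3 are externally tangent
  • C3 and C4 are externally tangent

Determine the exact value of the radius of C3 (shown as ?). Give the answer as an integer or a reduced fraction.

1. [ext C2·C3]  r_C3² + 46r_C3 − 767 = 0  ⇒  r_C3 = 13 (r>0 drops 1)
2. [ext C3·C4]  r_C3² + 28r_C3 − 533 = 0  ⇒  r_C3 = 13 (r>0 drops 1)

13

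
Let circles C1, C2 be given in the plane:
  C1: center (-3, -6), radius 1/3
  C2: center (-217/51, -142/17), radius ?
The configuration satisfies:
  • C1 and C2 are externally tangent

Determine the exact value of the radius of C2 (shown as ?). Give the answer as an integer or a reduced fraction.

7/3

1. [ext C1·C2]  r_C2² + (2/3)r_C2 − 7 = 0  ⇒  r_C2 = 7/3 (r>0 drops 1)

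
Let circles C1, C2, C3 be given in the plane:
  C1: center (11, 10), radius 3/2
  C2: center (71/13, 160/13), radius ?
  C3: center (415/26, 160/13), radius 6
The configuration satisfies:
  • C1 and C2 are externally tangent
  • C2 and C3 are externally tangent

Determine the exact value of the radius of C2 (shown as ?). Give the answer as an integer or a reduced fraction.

1. [ext C1·C2]  r_C2² + 3r_C2 − 135/4 = 0  ⇒  r_C2 = 9/2 (r>0 drops 1)
2. [ext C2·C3]  r_C2² + 12r_C2 − 297/4 = 0  ⇒  r_C2 = 9/2 (r>0 drops 1)

9/2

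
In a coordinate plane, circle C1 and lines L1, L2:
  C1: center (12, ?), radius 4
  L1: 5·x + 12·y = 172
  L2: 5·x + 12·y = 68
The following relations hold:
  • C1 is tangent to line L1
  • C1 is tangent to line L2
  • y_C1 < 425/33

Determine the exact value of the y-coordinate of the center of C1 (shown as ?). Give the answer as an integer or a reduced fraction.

1. [C1‖L1]  y_C1² − (56/3)y_C1 + 205/3 = 0  ⇒  y_C1 = 5 or 41/3
2. [C1‖L2]  y_C1² − (4/3)y_C1 − 55/3 = 0  ⇒  y_C1 = -11/3 or 5

5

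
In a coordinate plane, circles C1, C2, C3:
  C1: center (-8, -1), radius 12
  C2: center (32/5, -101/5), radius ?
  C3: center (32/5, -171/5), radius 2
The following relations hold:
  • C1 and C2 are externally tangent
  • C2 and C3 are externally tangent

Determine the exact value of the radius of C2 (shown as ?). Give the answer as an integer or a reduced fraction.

12

1. [ext C1·C2]  r_C2² + 24r_C2 − 432 = 0  ⇒  r_C2 = 12 (r>0 drops 1)
2. [ext C2·C3]  r_C2² + 4r_C2 − 192 = 0  ⇒  r_C2 = 12 (r>0 drops 1)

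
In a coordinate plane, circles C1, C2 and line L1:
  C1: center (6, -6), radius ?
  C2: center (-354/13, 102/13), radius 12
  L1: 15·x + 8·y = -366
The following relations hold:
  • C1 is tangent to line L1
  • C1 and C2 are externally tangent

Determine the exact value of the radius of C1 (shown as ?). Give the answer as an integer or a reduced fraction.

24

1. [C1‖L1]  r_C1² − 576 = 0  ⇒  r_C1 = 24 (r>0 drops 1)
2. [ext C1·C2]  r_C1² + 24r_C1 − 1152 = 0  ⇒  r_C1 = 24 (r>0 drops 1)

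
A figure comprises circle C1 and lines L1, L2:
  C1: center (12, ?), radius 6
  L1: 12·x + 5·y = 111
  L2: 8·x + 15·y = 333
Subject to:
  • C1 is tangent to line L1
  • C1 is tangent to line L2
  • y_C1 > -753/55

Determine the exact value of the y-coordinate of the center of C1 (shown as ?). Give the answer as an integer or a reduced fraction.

9

1. [C1‖L1]  y_C1² + (66/5)y_C1 − 999/5 = 0  ⇒  y_C1 = -111/5 or 9
2. [C1‖L2]  y_C1² − (158/5)y_C1 + 1017/5 = 0  ⇒  y_C1 = 9 or 113/5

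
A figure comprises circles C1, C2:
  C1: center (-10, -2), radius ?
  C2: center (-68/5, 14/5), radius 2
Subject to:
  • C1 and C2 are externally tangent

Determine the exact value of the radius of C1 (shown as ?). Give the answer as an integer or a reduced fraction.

1. [ext C1·C2]  r_C1² + 4r_C1 − 32 = 0  ⇒  r_C1 = 4 (r>0 drops 1)

4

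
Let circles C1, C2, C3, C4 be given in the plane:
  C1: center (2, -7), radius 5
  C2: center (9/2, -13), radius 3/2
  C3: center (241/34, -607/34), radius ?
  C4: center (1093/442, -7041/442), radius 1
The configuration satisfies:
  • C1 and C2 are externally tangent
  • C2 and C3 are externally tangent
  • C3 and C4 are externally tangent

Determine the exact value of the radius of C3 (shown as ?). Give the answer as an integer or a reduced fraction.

1. [ext C2·C3]  r_C3² + 3r_C3 − 28 = 0  ⇒  r_C3 = 4 (r>0 drops 1)
2. [ext C3·C4]  r_C3² + 2r_C3 − 24 = 0  ⇒  r_C3 = 4 (r>0 drops 1)

4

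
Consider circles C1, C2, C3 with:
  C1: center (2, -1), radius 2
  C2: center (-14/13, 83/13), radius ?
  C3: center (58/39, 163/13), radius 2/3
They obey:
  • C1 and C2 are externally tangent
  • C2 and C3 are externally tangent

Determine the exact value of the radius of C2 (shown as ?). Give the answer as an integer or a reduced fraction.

1. [ext C1·C2]  r_C2² + 4r_C2 − 60 = 0  ⇒  r_C2 = 6 (r>0 drops 1)
2. [ext C2·C3]  r_C2² + (4/3)r_C2 − 44 = 0  ⇒  r_C2 = 6 (r>0 drops 1)

6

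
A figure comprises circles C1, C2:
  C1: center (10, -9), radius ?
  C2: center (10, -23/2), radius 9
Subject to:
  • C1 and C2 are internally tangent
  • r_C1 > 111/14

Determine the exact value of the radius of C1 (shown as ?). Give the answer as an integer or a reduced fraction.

1. [int C1,C2]  r_C1² − 18r_C1 + 299/4 = 0  ⇒  r_C1 = 13/2 or 23/2
2. given r_C1 > 111/14: keep 23/2

23/2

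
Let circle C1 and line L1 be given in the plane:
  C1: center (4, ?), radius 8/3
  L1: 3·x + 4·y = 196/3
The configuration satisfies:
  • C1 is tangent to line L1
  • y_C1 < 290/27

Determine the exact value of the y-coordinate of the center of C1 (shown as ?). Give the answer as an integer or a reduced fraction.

1. [C1‖L1]  y_C1² − (80/3)y_C1 + 500/3 = 0  ⇒  y_C1 = 10 or 50/3
2. given y_C1 < 290/27: keep 10

10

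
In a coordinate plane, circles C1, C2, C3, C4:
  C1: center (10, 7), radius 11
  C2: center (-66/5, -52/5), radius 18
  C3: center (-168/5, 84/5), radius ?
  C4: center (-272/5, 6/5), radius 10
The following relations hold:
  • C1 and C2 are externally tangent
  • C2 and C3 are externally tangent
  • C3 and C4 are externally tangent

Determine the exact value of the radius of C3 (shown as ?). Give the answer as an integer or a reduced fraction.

16

1. [ext C2·C3]  r_C3² + 36r_C3 − 832 = 0  ⇒  r_C3 = 16 (r>0 drops 1)
2. [ext C3·C4]  r_C3² + 20r_C3 − 576 = 0  ⇒  r_C3 = 16 (r>0 drops 1)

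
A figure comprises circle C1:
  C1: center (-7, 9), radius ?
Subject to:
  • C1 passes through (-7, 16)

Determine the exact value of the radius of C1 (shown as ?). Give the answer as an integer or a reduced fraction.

1. [C1∋P]  r_C1² − 49 = 0  ⇒  r_C1 = 7 (r>0 drops 1)

7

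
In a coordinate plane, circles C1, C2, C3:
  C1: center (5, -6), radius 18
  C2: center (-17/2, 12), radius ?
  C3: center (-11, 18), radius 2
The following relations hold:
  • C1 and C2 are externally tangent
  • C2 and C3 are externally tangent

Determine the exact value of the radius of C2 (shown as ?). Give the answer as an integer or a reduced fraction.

9/2

1. [ext C1·C2]  r_C2² + 36r_C2 − 729/4 = 0  ⇒  r_C2 = 9/2 (r>0 drops 1)
2. [ext C2·C3]  r_C2² + 4r_C2 − 153/4 = 0  ⇒  r_C2 = 9/2 (r>0 drops 1)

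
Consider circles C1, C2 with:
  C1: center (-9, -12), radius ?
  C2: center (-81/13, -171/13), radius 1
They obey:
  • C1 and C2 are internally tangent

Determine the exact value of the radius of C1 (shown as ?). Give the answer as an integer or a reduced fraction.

4

1. [int C1,C2]  r_C1² − 2r_C1 − 8 = 0  ⇒  r_C1 = 4 (r>0 drops 1)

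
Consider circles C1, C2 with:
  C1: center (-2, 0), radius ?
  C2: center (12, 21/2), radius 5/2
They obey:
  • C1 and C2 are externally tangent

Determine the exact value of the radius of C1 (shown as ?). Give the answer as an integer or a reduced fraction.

1. [ext C1·C2]  r_C1² + 5r_C1 − 300 = 0  ⇒  r_C1 = 15 (r>0 drops 1)

15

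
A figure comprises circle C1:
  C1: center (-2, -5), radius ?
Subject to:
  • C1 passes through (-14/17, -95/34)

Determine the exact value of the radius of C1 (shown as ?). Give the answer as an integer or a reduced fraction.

1. [C1∋P]  r_C1² − 25/4 = 0  ⇒  r_C1 = 5/2 (r>0 drops 1)

5/2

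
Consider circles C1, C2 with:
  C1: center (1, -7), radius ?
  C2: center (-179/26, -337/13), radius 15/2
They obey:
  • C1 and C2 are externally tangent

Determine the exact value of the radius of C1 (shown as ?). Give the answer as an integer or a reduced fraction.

13

1. [ext C1·C2]  r_C1² + 15r_C1 − 364 = 0  ⇒  r_C1 = 13 (r>0 drops 1)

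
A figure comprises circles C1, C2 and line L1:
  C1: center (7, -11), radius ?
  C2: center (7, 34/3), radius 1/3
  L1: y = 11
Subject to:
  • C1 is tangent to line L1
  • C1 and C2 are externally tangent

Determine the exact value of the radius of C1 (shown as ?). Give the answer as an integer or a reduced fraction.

1. [C1‖L1]  r_C1² − 484 = 0  ⇒  r_C1 = 22 (r>0 drops 1)
2. [ext C1·C2]  r_C1² + (2/3)r_C1 − 1496/3 = 0  ⇒  r_C1 = 22 (r>0 drops 1)

22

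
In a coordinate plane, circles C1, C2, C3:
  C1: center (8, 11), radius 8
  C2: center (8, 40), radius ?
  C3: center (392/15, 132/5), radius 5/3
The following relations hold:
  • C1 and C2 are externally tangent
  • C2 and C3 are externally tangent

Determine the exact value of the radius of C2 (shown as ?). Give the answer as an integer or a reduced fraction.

21

1. [ext C1·C2]  r_C2² + 16r_C2 − 777 = 0  ⇒  r_C2 = 21 (r>0 drops 1)
2. [ext C2·C3]  r_C2² + (10/3)r_C2 − 511 = 0  ⇒  r_C2 = 21 (r>0 drops 1)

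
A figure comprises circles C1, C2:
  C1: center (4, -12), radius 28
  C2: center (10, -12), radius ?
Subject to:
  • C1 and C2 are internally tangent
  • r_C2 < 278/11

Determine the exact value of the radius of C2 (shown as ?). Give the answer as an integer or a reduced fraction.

22

1. [int C1,C2]  r_C2² − 56r_C2 + 748 = 0  ⇒  r_C2 = 22 or 34
2. given r_C2 < 278/11: keep 22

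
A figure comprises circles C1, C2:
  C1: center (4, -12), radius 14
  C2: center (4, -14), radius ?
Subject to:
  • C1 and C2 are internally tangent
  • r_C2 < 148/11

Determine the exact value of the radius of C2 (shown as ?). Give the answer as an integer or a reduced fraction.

12

1. [int C1,C2]  r_C2² − 28r_C2 + 192 = 0  ⇒  r_C2 = 12 or 16
2. given r_C2 < 148/11: keep 12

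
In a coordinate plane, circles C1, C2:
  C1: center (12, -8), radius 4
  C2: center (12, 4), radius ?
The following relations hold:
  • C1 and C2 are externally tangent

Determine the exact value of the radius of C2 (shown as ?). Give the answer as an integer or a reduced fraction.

8

1. [ext C1·C2]  r_C2² + 8r_C2 − 128 = 0  ⇒  r_C2 = 8 (r>0 drops 1)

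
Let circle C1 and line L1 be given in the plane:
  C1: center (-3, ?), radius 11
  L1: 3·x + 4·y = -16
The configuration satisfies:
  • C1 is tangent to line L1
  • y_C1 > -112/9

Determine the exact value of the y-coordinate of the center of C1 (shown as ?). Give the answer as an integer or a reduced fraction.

1. [C1‖L1]  y_C1² + (7/2)y_C1 − 186 = 0  ⇒  y_C1 = -31/2 or 12
2. given y_C1 > -112/9: keep 12

12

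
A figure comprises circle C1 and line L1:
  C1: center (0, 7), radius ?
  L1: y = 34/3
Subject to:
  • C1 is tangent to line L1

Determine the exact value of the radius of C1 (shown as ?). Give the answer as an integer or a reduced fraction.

13/3

1. [C1‖L1]  r_C1² − 169/9 = 0  ⇒  r_C1 = 13/3 (r>0 drops 1)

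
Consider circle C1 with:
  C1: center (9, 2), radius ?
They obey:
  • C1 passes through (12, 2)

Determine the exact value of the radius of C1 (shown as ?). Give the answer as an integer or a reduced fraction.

1. [C1∋P]  r_C1² − 9 = 0  ⇒  r_C1 = 3 (r>0 drops 1)

3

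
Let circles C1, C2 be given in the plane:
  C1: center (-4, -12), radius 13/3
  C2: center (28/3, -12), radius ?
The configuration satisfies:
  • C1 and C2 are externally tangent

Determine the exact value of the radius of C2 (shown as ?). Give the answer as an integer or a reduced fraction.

9

1. [ext C1·C2]  r_C2² + (26/3)r_C2 − 159 = 0  ⇒  r_C2 = 9 (r>0 drops 1)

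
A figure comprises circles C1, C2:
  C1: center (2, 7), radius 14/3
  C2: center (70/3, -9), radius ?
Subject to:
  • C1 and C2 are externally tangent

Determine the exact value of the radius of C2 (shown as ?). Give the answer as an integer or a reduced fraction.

22

1. [ext C1·C2]  r_C2² + (28/3)r_C2 − 2068/3 = 0  ⇒  r_C2 = 22 (r>0 drops 1)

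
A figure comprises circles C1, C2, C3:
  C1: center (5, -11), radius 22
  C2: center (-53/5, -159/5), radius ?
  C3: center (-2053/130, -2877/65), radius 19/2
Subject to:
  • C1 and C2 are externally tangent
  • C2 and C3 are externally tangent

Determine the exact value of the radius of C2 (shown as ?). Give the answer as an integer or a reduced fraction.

4

1. [ext C1·C2]  r_C2² + 44r_C2 − 192 = 0  ⇒  r_C2 = 4 (r>0 drops 1)
2. [ext C2·C3]  r_C2² + 19r_C2 − 92 = 0  ⇒  r_C2 = 4 (r>0 drops 1)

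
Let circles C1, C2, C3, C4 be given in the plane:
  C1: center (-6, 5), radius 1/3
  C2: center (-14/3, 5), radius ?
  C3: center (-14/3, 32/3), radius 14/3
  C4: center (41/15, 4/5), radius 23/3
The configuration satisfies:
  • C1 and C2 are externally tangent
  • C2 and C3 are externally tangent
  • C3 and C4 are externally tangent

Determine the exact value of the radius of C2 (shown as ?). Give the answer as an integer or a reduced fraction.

1

1. [ext C1·C2]  r_C2² + (2/3)r_C2 − 5/3 = 0  ⇒  r_C2 = 1 (r>0 drops 1)
2. [ext C2·C3]  r_C2² + (28/3)r_C2 − 31/3 = 0  ⇒  r_C2 = 1 (r>0 drops 1)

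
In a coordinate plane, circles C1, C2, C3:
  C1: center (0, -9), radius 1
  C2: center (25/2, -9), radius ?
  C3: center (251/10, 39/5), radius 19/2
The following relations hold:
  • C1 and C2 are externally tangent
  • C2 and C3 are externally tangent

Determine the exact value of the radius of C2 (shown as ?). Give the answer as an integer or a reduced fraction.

1. [ext C1·C2]  r_C2² + 2r_C2 − 621/4 = 0  ⇒  r_C2 = 23/2 (r>0 drops 1)
2. [ext C2·C3]  r_C2² + 19r_C2 − 1403/4 = 0  ⇒  r_C2 = 23/2 (r>0 drops 1)

23/2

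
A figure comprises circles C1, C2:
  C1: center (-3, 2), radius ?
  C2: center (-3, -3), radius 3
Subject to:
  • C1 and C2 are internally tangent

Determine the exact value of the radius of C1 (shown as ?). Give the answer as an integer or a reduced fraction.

8

1. [int C1,C2]  r_C1² − 6r_C1 − 16 = 0  ⇒  r_C1 = 8 (r>0 drops 1)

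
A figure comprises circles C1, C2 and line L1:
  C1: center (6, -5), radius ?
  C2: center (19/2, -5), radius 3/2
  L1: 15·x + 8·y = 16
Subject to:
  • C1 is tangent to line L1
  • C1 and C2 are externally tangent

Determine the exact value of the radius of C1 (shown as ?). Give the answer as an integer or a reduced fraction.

1. [C1‖L1]  r_C1² − 4 = 0  ⇒  r_C1 = 2 (r>0 drops 1)
2. [ext C1·C2]  r_C1² + 3r_C1 − 10 = 0  ⇒  r_C1 = 2 (r>0 drops 1)

2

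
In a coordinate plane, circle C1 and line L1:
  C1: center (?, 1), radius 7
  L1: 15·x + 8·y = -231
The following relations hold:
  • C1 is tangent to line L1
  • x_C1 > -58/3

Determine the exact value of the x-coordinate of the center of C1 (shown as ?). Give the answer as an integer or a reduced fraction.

1. [C1‖L1]  x_C1² + (478/15)x_C1 + 2864/15 = 0  ⇒  x_C1 = -358/15 or -8
2. given x_C1 > -58/3: keep -8

-8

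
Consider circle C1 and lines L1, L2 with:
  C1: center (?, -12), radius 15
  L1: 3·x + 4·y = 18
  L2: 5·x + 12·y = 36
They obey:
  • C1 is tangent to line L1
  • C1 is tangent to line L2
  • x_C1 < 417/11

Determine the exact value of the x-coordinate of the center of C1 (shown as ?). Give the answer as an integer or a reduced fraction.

-3

1. [C1‖L1]  x_C1² − 44x_C1 − 141 = 0  ⇒  x_C1 = -3 or 47
2. [C1‖L2]  x_C1² − 72x_C1 − 225 = 0  ⇒  x_C1 = -3 or 75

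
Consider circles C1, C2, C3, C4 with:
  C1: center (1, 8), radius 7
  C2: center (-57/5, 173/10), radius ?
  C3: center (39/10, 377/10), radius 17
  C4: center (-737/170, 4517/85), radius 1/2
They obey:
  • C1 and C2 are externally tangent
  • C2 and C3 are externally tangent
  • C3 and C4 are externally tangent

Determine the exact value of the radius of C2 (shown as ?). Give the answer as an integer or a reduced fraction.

1. [ext C1·C2]  r_C2² + 14r_C2 − 765/4 = 0  ⇒  r_C2 = 17/2 (r>0 drops 1)
2. [ext C2·C3]  r_C2² + 34r_C2 − 1445/4 = 0  ⇒  r_C2 = 17/2 (r>0 drops 1)

17/2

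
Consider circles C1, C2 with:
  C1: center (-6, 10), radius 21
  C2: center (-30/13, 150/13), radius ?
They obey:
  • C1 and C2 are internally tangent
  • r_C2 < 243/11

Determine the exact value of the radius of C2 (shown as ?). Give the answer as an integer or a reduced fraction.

1. [int C1,C2]  r_C2² − 42r_C2 + 425 = 0  ⇒  r_C2 = 17 or 25
2. given r_C2 < 243/11: keep 17

17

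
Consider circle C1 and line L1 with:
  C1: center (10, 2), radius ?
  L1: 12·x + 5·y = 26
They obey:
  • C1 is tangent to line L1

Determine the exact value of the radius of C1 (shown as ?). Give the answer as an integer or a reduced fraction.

1. [C1‖L1]  r_C1² − 64 = 0  ⇒  r_C1 = 8 (r>0 drops 1)

8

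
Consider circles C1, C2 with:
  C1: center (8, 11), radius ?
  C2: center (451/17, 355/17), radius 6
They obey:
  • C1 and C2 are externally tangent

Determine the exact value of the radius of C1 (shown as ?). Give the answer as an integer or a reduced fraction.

1. [ext C1·C2]  r_C1² + 12r_C1 − 405 = 0  ⇒  r_C1 = 15 (r>0 drops 1)

15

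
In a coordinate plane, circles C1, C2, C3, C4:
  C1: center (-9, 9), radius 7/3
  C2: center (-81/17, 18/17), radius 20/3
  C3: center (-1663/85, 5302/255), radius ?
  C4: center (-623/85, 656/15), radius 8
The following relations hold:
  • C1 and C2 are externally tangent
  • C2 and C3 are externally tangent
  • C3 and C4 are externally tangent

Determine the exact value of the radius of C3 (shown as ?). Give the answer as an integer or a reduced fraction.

18

1. [ext C2·C3]  r_C3² + (40/3)r_C3 − 564 = 0  ⇒  r_C3 = 18 (r>0 drops 1)
2. [ext C3·C4]  r_C3² + 16r_C3 − 612 = 0  ⇒  r_C3 = 18 (r>0 drops 1)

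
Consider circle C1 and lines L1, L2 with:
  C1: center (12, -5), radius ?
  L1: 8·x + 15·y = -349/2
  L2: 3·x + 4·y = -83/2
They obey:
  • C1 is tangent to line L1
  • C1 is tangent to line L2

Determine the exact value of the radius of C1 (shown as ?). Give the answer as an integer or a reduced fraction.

23/2

1. [C1‖L1]  r_C1² − 529/4 = 0  ⇒  r_C1 = 23/2 (r>0 drops 1)
2. [C1‖L2]  r_C1² − 529/4 = 0  ⇒  r_C1 = 23/2 (r>0 drops 1)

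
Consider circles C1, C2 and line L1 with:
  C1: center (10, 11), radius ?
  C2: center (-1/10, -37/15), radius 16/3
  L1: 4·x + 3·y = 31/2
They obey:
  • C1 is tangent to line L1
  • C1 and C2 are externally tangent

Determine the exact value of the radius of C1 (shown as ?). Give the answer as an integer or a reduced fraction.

1. [C1‖L1]  r_C1² − 529/4 = 0  ⇒  r_C1 = 23/2 (r>0 drops 1)
2. [ext C1·C2]  r_C1² + (32/3)r_C1 − 3059/12 = 0  ⇒  r_C1 = 23/2 (r>0 drops 1)

23/2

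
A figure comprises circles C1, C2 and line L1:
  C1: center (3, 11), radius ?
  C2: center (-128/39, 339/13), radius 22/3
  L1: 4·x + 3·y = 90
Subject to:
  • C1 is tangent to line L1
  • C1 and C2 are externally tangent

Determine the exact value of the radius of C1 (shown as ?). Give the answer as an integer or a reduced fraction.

1. [C1‖L1]  r_C1² − 81 = 0  ⇒  r_C1 = 9 (r>0 drops 1)
2. [ext C1·C2]  r_C1² + (44/3)r_C1 − 213 = 0  ⇒  r_C1 = 9 (r>0 drops 1)

9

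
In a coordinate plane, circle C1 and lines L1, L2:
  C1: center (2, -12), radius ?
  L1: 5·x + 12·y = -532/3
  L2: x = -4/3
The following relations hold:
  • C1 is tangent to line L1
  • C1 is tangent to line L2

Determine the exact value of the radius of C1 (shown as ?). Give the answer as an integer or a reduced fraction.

1. [C1‖L1]  r_C1² − 100/9 = 0  ⇒  r_C1 = 10/3 (r>0 drops 1)
2. [C1‖L2]  r_C1² − 100/9 = 0  ⇒  r_C1 = 10/3 (r>0 drops 1)

10/3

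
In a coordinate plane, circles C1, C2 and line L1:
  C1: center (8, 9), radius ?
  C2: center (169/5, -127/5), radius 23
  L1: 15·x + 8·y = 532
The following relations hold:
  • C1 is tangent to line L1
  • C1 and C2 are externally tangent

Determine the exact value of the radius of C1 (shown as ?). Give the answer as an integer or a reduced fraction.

20

1. [C1‖L1]  r_C1² − 400 = 0  ⇒  r_C1 = 20 (r>0 drops 1)
2. [ext C1·C2]  r_C1² + 46r_C1 − 1320 = 0  ⇒  r_C1 = 20 (r>0 drops 1)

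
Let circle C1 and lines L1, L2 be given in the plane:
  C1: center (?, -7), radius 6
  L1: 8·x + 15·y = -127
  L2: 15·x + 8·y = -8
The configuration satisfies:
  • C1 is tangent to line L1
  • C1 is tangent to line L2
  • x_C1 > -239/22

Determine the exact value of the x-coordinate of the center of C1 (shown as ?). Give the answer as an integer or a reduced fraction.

10

1. [C1‖L1]  x_C1² + (11/2)x_C1 − 155 = 0  ⇒  x_C1 = -31/2 or 10
2. [C1‖L2]  x_C1² − (32/5)x_C1 − 36 = 0  ⇒  x_C1 = -18/5 or 10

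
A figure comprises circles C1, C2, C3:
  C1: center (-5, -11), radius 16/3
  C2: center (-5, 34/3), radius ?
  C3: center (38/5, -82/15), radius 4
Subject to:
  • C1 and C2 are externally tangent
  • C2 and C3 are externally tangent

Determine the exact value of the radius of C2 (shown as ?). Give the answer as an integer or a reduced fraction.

1. [ext C1·C2]  r_C2² + (32/3)r_C2 − 1411/3 = 0  ⇒  r_C2 = 17 (r>0 drops 1)
2. [ext C2·C3]  r_C2² + 8r_C2 − 425 = 0  ⇒  r_C2 = 17 (r>0 drops 1)

17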